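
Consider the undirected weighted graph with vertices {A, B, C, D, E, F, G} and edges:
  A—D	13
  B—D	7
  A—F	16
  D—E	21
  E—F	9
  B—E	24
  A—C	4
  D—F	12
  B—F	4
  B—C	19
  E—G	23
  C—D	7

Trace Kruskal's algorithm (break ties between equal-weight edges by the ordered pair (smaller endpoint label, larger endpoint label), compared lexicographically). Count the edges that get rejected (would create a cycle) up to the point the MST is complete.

Sort edges by weight, then run Kruskal:
A—C (4): add. Components now {A,C} {B} {D} {E} {F} {G}
B—F (4): add. Components now {A,C} {B,F} {D} {E} {G}
B—D (7): add. Components now {A,C} {B,D,F} {E} {G}
C—D (7): add. Components now {A,B,C,D,F} {E} {G}
E—F (9): add. Components now {A,B,C,D,E,F} {G}
D—F (12): skip — D and F already connected.
A—D (13): skip — A and D already connected.
A—F (16): skip — A and F already connected.
B—C (19): skip — B and C already connected.
D—E (21): skip — D and E already connected.
E—G (23): add. Components now {A,B,C,D,E,F,G}
Edges rejected before the tree was complete: 5.

5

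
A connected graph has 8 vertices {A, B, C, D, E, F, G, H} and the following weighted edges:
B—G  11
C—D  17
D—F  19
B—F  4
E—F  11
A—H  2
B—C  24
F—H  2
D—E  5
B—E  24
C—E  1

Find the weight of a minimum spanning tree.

36

Sort edges by weight, then run Kruskal:
C—E (1): add — endpoints in different components.
A—H (2): add — endpoints in different components.
F—H (2): add — endpoints in different components.
B—F (4): add — endpoints in different components.
D—E (5): add — endpoints in different components.
B—G (11): add — endpoints in different components.
E—F (11): add — endpoints in different components.
MST edges: C—E, A—H, F—H, B—F, D—E, B—G, E—F; total weight 1+2+2+4+5+11+11 = 36.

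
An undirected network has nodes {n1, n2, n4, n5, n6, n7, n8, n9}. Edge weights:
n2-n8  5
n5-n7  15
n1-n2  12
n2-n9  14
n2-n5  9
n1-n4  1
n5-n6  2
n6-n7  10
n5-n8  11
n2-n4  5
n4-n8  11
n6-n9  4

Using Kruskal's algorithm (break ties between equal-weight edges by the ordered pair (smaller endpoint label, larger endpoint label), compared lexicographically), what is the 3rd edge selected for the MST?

Kruskal's algorithm — process edges by increasing weight (ties by edge label):
n1-n4 (1): add — endpoints in different components.
n5-n6 (2): add — endpoints in different components.
n6-n9 (4): add — endpoints in different components.
n2-n4 (5): add — endpoints in different components.
n2-n8 (5): add — endpoints in different components.
n2-n5 (9): add — endpoints in different components.
n6-n7 (10): add — endpoints in different components.
The 3rd edge added is n6-n9.

n6-n9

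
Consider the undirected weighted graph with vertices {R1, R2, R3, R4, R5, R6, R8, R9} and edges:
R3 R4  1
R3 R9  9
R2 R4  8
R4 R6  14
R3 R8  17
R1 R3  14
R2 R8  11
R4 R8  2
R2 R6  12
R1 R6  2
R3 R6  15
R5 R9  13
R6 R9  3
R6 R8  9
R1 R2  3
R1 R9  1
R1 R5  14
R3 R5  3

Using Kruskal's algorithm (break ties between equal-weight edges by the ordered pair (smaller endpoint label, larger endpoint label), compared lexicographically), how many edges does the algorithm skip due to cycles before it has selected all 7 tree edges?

1

Kruskal: consider edges lightest-first.
R1 R9 (1): add — endpoints in different components.
R3 R4 (1): add — endpoints in different components.
R1 R6 (2): add — endpoints in different components.
R4 R8 (2): add — endpoints in different components.
R1 R2 (3): add — endpoints in different components.
R3 R5 (3): add — endpoints in different components.
R6 R9 (3): skip — R9 and R6 already connected.
R2 R4 (8): add — endpoints in different components.
Edges rejected before the tree was complete: 1.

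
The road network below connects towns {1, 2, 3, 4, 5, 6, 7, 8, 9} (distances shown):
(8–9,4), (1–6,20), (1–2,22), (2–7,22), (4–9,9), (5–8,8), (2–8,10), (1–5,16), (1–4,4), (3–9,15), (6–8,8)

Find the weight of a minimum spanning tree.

80

Prim's algorithm from 3:
Step 1: frontier [3–9 15] → take 3–9 (15); add 9.
Step 2: frontier [8–9 4, 4–9 9] → take 8–9 (4); add 8.
Step 3: frontier [5–8 8, 6–8 8, 2–8 10, 4–9 9] → take 5–8 (8); add 5.
Step 4: frontier [1–5 16, 6–8 8, 2–8 10, 4–9 9] → take 6–8 (8); add 6.
Step 5: frontier [1–5 16, 1–6 20, 2–8 10, 4–9 9] → take 4–9 (9); add 4.
Step 6: frontier [1–4 4, 1–5 16, 1–6 20, 2–8 10] → take 1–4 (4); add 1.
Step 7: frontier [1–2 22, 2–8 10] → take 2–8 (10); add 2.
Step 8: frontier [2–7 22] → take 2–7 (22); add 7.
MST edges: 3–9, 8–9, 5–8, 6–8, 4–9, 1–4, 2–8, 2–7; total weight 15+4+8+8+9+4+10+22 = 80.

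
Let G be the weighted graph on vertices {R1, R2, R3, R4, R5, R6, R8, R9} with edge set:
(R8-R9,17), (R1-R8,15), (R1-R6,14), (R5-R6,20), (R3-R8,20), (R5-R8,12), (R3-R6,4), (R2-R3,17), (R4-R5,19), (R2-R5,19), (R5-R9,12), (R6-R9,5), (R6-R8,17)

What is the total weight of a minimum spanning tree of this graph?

83

Sort edges by weight, then run Kruskal:
R3-R6 (4): add — endpoints in different components.
R6-R9 (5): add — endpoints in different components.
R5-R8 (12): add — endpoints in different components.
R5-R9 (12): add — endpoints in different components.
R1-R6 (14): add — endpoints in different components.
R1-R8 (15): skip — R1 and R8 already connected.
R2-R3 (17): add — endpoints in different components.
R6-R8 (17): skip — R6 and R8 already connected.
R8-R9 (17): skip — R9 and R8 already connected.
R2-R5 (19): skip — R2 and R5 already connected.
R4-R5 (19): add — endpoints in different components.
MST edges: R3-R6, R6-R9, R5-R8, R5-R9, R1-R6, R2-R3, R4-R5; total weight 4+5+12+12+14+17+19 = 83.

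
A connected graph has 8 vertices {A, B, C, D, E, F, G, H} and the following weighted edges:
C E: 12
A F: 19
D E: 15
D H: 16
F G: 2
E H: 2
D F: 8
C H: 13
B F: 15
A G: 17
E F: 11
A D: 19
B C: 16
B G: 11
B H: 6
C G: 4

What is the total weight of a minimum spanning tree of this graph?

Kruskal: consider edges lightest-first.
E H (2): add — endpoints in different components.
F G (2): add — endpoints in different components.
C G (4): add — endpoints in different components.
B H (6): add — endpoints in different components.
D F (8): add — endpoints in different components.
B G (11): add — endpoints in different components.
E F (11): skip — E and F already connected.
C E (12): skip — C and E already connected.
C H (13): skip — C and H already connected.
B F (15): skip — B and F already connected.
D E (15): skip — D and E already connected.
B C (16): skip — B and C already connected.
D H (16): skip — D and H already connected.
A G (17): add — endpoints in different components.
MST edges: E H, F G, C G, B H, D F, B G, A G; total weight 2+2+4+6+8+11+17 = 50.

50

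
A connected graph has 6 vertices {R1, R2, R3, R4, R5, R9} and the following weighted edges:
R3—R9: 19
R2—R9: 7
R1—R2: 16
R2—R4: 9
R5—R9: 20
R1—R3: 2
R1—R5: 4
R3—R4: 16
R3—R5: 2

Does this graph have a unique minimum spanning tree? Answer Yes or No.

No

Sort edges by weight, then run Kruskal:
R1—R3 (2): add — endpoints in different components.
R3—R5 (2): add — endpoints in different components.
R1—R5 (4): skip — R1 and R5 already connected.
R2—R9 (7): add — endpoints in different components.
R2—R4 (9): add — endpoints in different components.
R1—R2 (16): add — endpoints in different components.
Non-tree edge R3—R4 has weight 16, equal to the heaviest edge on its tree cycle — swapping gives another MST of the same weight. Not unique.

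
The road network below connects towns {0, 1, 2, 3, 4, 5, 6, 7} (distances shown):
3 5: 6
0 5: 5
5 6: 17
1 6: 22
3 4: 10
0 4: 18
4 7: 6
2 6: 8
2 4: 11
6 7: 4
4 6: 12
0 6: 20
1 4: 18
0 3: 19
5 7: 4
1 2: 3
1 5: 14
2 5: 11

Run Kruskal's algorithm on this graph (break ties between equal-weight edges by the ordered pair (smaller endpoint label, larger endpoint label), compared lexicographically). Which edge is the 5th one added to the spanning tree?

3-5

Kruskal's algorithm — process edges by increasing weight (ties by edge label):
1 2 (3): add — endpoints in different components.
5 7 (4): add — endpoints in different components.
6 7 (4): add — endpoints in different components.
0 5 (5): add — endpoints in different components.
3 5 (6): add — endpoints in different components.
4 7 (6): add — endpoints in different components.
2 6 (8): add — endpoints in different components.
The 5th edge added is 3 5.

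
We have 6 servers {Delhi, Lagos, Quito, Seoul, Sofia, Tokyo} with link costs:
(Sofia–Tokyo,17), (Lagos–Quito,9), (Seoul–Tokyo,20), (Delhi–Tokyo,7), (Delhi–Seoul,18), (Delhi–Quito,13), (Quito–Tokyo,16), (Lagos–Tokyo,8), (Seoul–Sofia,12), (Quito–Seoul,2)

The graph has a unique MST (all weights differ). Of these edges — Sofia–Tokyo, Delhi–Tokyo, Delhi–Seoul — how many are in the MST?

Kruskal: consider edges lightest-first.
Quito–Seoul (2): add — endpoints in different components.
Delhi–Tokyo (7): add — endpoints in different components.
Lagos–Tokyo (8): add — endpoints in different components.
Lagos–Quito (9): add — endpoints in different components.
Seoul–Sofia (12): add — endpoints in different components.
MST edge set: {Quito–Seoul, Delhi–Tokyo, Lagos–Tokyo, Lagos–Quito, Seoul–Sofia}.
Of the listed edges, {Delhi–Tokyo} are in the MST → 1.

1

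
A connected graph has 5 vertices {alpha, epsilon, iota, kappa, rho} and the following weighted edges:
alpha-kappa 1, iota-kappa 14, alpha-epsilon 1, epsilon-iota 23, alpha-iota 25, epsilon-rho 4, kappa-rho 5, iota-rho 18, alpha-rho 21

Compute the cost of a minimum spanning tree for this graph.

20

Grow the tree from epsilon using Prim:
Step 1: frontier [alpha-epsilon 1, epsilon-rho 4, epsilon-iota 23] → take alpha-epsilon (1); add alpha.
Step 2: frontier [alpha-kappa 1, alpha-rho 21, alpha-iota 25, epsilon-rho 4, epsilon-iota 23] → take alpha-kappa (1); add kappa.
Step 3: frontier [alpha-rho 21, alpha-iota 25, epsilon-rho 4, epsilon-iota 23, kappa-rho 5, iota-kappa 14] → take epsilon-rho (4); add rho.
Step 4: frontier [alpha-iota 25, epsilon-iota 23, iota-kappa 14, iota-rho 18] → take iota-kappa (14); add iota.
MST edges: alpha-epsilon, alpha-kappa, epsilon-rho, iota-kappa; total weight 1+1+4+14 = 20.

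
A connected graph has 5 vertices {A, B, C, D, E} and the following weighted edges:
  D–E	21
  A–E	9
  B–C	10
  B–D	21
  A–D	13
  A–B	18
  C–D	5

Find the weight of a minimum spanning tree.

37

Grow the tree from C using Prim:
Step 1: frontier [C–D 5, B–C 10] → take C–D (5); add D.
Step 2: frontier [B–C 10, A–D 13, B–D 21, D–E 21] → take B–C (10); add B.
Step 3: frontier [A–B 18, A–D 13, D–E 21] → take A–D (13); add A.
Step 4: frontier [A–E 9, D–E 21] → take A–E (9); add E.
MST edges: C–D, B–C, A–D, A–E; total weight 5+10+13+9 = 37.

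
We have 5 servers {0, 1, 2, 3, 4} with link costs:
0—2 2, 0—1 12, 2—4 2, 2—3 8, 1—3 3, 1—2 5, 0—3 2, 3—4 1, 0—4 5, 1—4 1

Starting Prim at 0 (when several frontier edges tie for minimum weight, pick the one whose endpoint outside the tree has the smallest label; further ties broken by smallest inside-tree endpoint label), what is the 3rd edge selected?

Grow the tree from 0 using Prim:
Step 1: cheapest edge leaving the tree is 0—2 (2); add 2.
Step 2: cheapest edge leaving the tree is 0—3 (2); add 3.
Step 3: cheapest edge leaving the tree is 3—4 (1); add 4.
Step 4: cheapest edge leaving the tree is 1—4 (1); add 1.
The 3rd edge added is 3—4.

3-4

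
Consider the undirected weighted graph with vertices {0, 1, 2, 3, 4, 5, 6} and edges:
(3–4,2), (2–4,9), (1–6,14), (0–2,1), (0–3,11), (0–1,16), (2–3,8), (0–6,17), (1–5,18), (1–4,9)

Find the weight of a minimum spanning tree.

Kruskal: consider edges lightest-first.
0–2 (1): add. Components now {0,2} {1} {3} {4} {5} {6}
3–4 (2): add. Components now {0,2} {1} {3,4} {5} {6}
2–3 (8): add. Components now {0,2,3,4} {1} {5} {6}
1–4 (9): add. Components now {0,1,2,3,4} {5} {6}
2–4 (9): skip — 2 and 4 already connected.
0–3 (11): skip — 0 and 3 already connected.
1–6 (14): add. Components now {0,1,2,3,4,6} {5}
0–1 (16): skip — 0 and 1 already connected.
0–6 (17): skip — 0 and 6 already connected.
1–5 (18): add. Components now {0,1,2,3,4,5,6}
MST edges: 0–2, 3–4, 2–3, 1–4, 1–6, 1–5; total weight 1+2+8+9+14+18 = 52.

52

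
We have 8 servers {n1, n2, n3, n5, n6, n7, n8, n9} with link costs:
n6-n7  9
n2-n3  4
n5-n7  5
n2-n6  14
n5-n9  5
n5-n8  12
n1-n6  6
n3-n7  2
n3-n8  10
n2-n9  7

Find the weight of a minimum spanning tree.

Sort edges by weight, then run Kruskal:
n3-n7 (2): add — endpoints in different components.
n2-n3 (4): add — endpoints in different components.
n5-n7 (5): add — endpoints in different components.
n5-n9 (5): add — endpoints in different components.
n1-n6 (6): add — endpoints in different components.
n2-n9 (7): skip — n9 and n2 already connected.
n6-n7 (9): add — endpoints in different components.
n3-n8 (10): add — endpoints in different components.
MST edges: n3-n7, n2-n3, n5-n7, n5-n9, n1-n6, n6-n7, n3-n8; total weight 2+4+5+5+6+9+10 = 41.

41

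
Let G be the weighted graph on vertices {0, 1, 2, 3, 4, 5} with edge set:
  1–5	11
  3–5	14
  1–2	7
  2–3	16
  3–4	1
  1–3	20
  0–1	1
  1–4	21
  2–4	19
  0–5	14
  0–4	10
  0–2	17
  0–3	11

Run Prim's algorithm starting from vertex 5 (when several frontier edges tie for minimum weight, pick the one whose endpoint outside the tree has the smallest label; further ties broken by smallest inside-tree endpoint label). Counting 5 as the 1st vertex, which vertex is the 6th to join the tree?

3

Prim's algorithm from 5:
Step 1: cheapest edge leaving the tree is 1–5 (11); add 1.
Step 2: cheapest edge leaving the tree is 0–1 (1); add 0.
Step 3: cheapest edge leaving the tree is 1–2 (7); add 2.
Step 4: cheapest edge leaving the tree is 0–4 (10); add 4.
Step 5: cheapest edge leaving the tree is 3–4 (1); add 3.
Vertex order: 5, 1, 0, 2, 4, 3. The 6th vertex is 3.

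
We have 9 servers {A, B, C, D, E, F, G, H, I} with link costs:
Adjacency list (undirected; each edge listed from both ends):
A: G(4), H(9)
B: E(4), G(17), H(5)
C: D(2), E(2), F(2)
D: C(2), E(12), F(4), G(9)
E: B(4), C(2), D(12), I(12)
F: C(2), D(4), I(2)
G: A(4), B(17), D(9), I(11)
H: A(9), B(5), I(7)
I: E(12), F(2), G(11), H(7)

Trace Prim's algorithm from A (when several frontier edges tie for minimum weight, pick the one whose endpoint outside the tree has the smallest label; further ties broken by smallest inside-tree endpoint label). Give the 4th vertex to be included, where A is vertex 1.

C

Grow the tree from A using Prim:
Step 1: cheapest edge leaving the tree is A—G (4); add G.
Step 2: cheapest edge leaving the tree is D—G (9); add D.
Step 3: cheapest edge leaving the tree is C—D (2); add C.
Step 4: cheapest edge leaving the tree is C—E (2); add E.
Step 5: cheapest edge leaving the tree is C—F (2); add F.
Step 6: cheapest edge leaving the tree is F—I (2); add I.
Step 7: cheapest edge leaving the tree is B—E (4); add B.
Step 8: cheapest edge leaving the tree is B—H (5); add H.
Vertex order: A, G, D, C, E, F, I, B, H. The 4th vertex is C.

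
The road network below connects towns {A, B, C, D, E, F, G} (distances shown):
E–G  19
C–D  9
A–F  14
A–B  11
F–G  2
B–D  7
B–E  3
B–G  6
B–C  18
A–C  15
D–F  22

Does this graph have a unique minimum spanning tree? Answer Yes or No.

Sort edges by weight, then run Kruskal:
F–G (2): add. Components now {A} {B} {C} {D} {E} {F,G}
B–E (3): add. Components now {A} {B,E} {C} {D} {F,G}
B–G (6): add. Components now {A} {B,E,F,G} {C} {D}
B–D (7): add. Components now {A} {B,D,E,F,G} {C}
C–D (9): add. Components now {A} {B,C,D,E,F,G}
A–B (11): add. Components now {A,B,C,D,E,F,G}
Every non-tree edge has weight strictly greater than the heaviest edge on the tree path between its endpoints, so the MST is unique.

Yes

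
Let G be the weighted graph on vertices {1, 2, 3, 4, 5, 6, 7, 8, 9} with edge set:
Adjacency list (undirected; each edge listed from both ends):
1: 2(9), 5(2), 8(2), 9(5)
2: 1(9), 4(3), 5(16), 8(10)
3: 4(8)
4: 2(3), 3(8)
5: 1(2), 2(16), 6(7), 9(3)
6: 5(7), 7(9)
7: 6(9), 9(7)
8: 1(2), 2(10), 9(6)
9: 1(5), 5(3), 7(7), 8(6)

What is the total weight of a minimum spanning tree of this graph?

Kruskal: consider edges lightest-first.
1-5 (2): add — endpoints in different components.
1-8 (2): add — endpoints in different components.
2-4 (3): add — endpoints in different components.
5-9 (3): add — endpoints in different components.
1-9 (5): skip — 1 and 9 already connected.
8-9 (6): skip — 8 and 9 already connected.
5-6 (7): add — endpoints in different components.
7-9 (7): add — endpoints in different components.
3-4 (8): add — endpoints in different components.
1-2 (9): add — endpoints in different components.
MST edges: 1-5, 1-8, 2-4, 5-9, 5-6, 7-9, 3-4, 1-2; total weight 2+2+3+3+7+7+8+9 = 41.

41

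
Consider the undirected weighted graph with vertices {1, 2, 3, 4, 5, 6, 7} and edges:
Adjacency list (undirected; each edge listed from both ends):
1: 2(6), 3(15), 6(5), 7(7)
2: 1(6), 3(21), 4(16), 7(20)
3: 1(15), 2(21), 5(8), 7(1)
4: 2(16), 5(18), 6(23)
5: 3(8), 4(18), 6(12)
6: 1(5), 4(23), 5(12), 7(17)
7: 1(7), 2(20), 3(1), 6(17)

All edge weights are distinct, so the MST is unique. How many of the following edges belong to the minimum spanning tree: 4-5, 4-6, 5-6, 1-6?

1

Kruskal: consider edges lightest-first.
3-7 (1): add. Components now {1} {2} {3,7} {4} {5} {6}
1-6 (5): add. Components now {1,6} {2} {3,7} {4} {5}
1-2 (6): add. Components now {1,2,6} {3,7} {4} {5}
1-7 (7): add. Components now {1,2,3,6,7} {4} {5}
3-5 (8): add. Components now {1,2,3,5,6,7} {4}
5-6 (12): skip — 5 and 6 already connected.
1-3 (15): skip — 1 and 3 already connected.
2-4 (16): add. Components now {1,2,3,4,5,6,7}
MST edge set: {3-7, 1-6, 1-2, 1-7, 3-5, 2-4}.
Of the listed edges, {1-6} are in the MST → 1.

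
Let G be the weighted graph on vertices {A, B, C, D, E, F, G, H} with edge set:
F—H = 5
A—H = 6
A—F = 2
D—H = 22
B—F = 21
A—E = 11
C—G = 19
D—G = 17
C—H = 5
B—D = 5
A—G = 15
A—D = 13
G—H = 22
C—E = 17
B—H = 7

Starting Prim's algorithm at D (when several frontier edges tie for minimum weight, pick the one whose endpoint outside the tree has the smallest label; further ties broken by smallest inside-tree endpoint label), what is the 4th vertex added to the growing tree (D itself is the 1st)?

Prim's algorithm from D:
Step 1: cheapest edge leaving the tree is B—D (5); add B.
Step 2: cheapest edge leaving the tree is B—H (7); add H.
Step 3: cheapest edge leaving the tree is C—H (5); add C.
Step 4: cheapest edge leaving the tree is F—H (5); add F.
Step 5: cheapest edge leaving the tree is A—F (2); add A.
Step 6: cheapest edge leaving the tree is A—E (11); add E.
Step 7: cheapest edge leaving the tree is A—G (15); add G.
Vertex order: D, B, H, C, F, A, E, G. The 4th vertex is C.

C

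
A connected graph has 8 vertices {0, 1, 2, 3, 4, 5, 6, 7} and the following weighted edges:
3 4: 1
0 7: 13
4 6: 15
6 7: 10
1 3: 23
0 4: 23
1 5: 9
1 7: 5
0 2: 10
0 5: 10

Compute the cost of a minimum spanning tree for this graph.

60

Kruskal's algorithm — process edges by increasing weight (ties by edge label):
3 4 (1): add — endpoints in different components.
1 7 (5): add — endpoints in different components.
1 5 (9): add — endpoints in different components.
0 2 (10): add — endpoints in different components.
0 5 (10): add — endpoints in different components.
6 7 (10): add — endpoints in different components.
0 7 (13): skip — 0 and 7 already connected.
4 6 (15): add — endpoints in different components.
MST edges: 3 4, 1 7, 1 5, 0 2, 0 5, 6 7, 4 6; total weight 1+5+9+10+10+10+15 = 60.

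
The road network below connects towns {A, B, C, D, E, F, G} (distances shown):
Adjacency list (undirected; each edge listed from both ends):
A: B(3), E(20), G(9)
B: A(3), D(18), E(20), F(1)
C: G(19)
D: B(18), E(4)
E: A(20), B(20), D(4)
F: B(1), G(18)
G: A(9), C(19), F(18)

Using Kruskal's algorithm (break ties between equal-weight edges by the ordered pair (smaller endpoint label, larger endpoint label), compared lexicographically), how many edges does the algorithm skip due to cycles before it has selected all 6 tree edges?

Sort edges by weight, then run Kruskal:
B F (1): add. Components now {A} {B,F} {C} {D} {E} {G}
A B (3): add. Components now {A,B,F} {C} {D} {E} {G}
D E (4): add. Components now {A,B,F} {C} {D,E} {G}
A G (9): add. Components now {A,B,F,G} {C} {D,E}
B D (18): add. Components now {A,B,D,E,F,G} {C}
F G (18): skip — F and G already connected.
C G (19): add. Components now {A,B,C,D,E,F,G}
Edges rejected before the tree was complete: 1.

1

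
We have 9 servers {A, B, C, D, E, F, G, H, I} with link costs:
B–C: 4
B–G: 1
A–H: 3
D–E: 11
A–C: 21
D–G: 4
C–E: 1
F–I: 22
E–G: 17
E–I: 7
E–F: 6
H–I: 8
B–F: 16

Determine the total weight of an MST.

34

Prim, starting at B.
Step 1: frontier [B–G 1, B–C 4, B–F 16] → take B–G (1); add G.
Step 2: frontier [B–C 4, B–F 16, D–G 4, E–G 17] → take B–C (4); add C.
Step 3: frontier [B–F 16, C–E 1, A–C 21, D–G 4, E–G 17] → take C–E (1); add E.
Step 4: frontier [B–F 16, A–C 21, E–F 6, E–I 7, D–E 11, D–G 4] → take D–G (4); add D.
Step 5: frontier [B–F 16, A–C 21, E–F 6, E–I 7] → take E–F (6); add F.
Step 6: frontier [A–C 21, E–I 7, F–I 22] → take E–I (7); add I.
Step 7: frontier [A–C 21, H–I 8] → take H–I (8); add H.
Step 8: frontier [A–C 21, A–H 3] → take A–H (3); add A.
MST edges: B–G, B–C, C–E, D–G, E–F, E–I, H–I, A–H; total weight 1+4+1+4+6+7+8+3 = 34.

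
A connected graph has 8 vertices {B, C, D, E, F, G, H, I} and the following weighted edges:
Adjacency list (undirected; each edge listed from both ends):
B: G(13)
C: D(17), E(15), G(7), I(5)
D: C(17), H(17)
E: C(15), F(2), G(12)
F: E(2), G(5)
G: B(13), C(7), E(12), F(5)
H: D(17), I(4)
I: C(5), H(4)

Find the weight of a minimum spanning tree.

53

Prim's algorithm from F:
Step 1: cheapest edge leaving the tree is E-F (2); add E.
Step 2: cheapest edge leaving the tree is F-G (5); add G.
Step 3: cheapest edge leaving the tree is C-G (7); add C.
Step 4: cheapest edge leaving the tree is C-I (5); add I.
Step 5: cheapest edge leaving the tree is H-I (4); add H.
Step 6: cheapest edge leaving the tree is B-G (13); add B.
Step 7: cheapest edge leaving the tree is C-D (17); add D.
MST edges: E-F, F-G, C-G, C-I, H-I, B-G, C-D; total weight 2+5+7+5+4+13+17 = 53.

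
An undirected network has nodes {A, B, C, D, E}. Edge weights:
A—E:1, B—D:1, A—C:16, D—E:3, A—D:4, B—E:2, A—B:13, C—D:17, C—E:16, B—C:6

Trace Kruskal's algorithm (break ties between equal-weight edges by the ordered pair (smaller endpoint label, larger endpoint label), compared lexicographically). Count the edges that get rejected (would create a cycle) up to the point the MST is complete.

Sort edges by weight, then run Kruskal:
A—E (1): add — endpoints in different components.
B—D (1): add — endpoints in different components.
B—E (2): add — endpoints in different components.
D—E (3): skip — D and E already connected.
A—D (4): skip — A and D already connected.
B—C (6): add — endpoints in different components.
Edges rejected before the tree was complete: 2.

2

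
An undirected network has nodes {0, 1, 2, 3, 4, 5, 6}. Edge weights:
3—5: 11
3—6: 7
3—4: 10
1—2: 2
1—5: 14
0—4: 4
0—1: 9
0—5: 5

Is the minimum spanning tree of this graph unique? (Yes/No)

Kruskal's algorithm — process edges by increasing weight (ties by edge label):
1—2 (2): add. Components now {0} {1,2} {3} {4} {5} {6}
0—4 (4): add. Components now {0,4} {1,2} {3} {5} {6}
0—5 (5): add. Components now {0,4,5} {1,2} {3} {6}
3—6 (7): add. Components now {0,4,5} {1,2} {3,6}
0—1 (9): add. Components now {0,1,2,4,5} {3,6}
3—4 (10): add. Components now {0,1,2,3,4,5,6}
Every non-tree edge has weight strictly greater than the heaviest edge on the tree path between its endpoints, so the MST is unique.

Yes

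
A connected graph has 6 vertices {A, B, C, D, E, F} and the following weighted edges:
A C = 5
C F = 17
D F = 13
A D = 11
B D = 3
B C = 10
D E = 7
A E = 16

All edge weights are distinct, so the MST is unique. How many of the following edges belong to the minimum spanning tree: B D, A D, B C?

2

Kruskal's algorithm — process edges by increasing weight (ties by edge label):
B D (3): add. Components now {A} {B,D} {C} {E} {F}
A C (5): add. Components now {A,C} {B,D} {E} {F}
D E (7): add. Components now {A,C} {B,D,E} {F}
B C (10): add. Components now {A,B,C,D,E} {F}
A D (11): skip — A and D already connected.
D F (13): add. Components now {A,B,C,D,E,F}
MST edge set: {B D, A C, D E, B C, D F}.
Of the listed edges, {B D, B C} are in the MST → 2.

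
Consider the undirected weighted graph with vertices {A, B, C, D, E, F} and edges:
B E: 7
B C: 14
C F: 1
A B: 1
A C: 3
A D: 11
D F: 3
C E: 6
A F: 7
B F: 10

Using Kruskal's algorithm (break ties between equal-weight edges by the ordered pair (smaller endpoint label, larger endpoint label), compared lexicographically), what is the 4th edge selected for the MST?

D-F

Kruskal: consider edges lightest-first.
A B (1): add. Components now {A,B} {C} {D} {E} {F}
C F (1): add. Components now {A,B} {C,F} {D} {E}
A C (3): add. Components now {A,B,C,F} {D} {E}
D F (3): add. Components now {A,B,C,D,F} {E}
C E (6): add. Components now {A,B,C,D,E,F}
The 4th edge added is D F.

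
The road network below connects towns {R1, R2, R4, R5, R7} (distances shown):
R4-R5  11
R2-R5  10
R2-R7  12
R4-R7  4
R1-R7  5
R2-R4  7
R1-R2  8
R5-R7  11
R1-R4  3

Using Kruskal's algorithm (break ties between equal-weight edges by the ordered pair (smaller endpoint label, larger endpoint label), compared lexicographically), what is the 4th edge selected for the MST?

R2-R5

Kruskal: consider edges lightest-first.
R1-R4 (3): add — endpoints in different components.
R4-R7 (4): add — endpoints in different components.
R1-R7 (5): skip — R1 and R7 already connected.
R2-R4 (7): add — endpoints in different components.
R1-R2 (8): skip — R1 and R2 already connected.
R2-R5 (10): add — endpoints in different components.
The 4th edge added is R2-R5.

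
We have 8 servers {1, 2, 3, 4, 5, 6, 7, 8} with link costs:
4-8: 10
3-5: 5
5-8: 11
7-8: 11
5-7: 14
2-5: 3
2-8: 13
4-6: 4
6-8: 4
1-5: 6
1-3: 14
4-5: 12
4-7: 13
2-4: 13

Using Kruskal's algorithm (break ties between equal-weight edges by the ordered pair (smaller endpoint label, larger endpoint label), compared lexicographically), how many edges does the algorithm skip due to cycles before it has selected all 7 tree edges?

1

Sort edges by weight, then run Kruskal:
2-5 (3): add — endpoints in different components.
4-6 (4): add — endpoints in different components.
6-8 (4): add — endpoints in different components.
3-5 (5): add — endpoints in different components.
1-5 (6): add — endpoints in different components.
4-8 (10): skip — 4 and 8 already connected.
5-8 (11): add — endpoints in different components.
7-8 (11): add — endpoints in different components.
Edges rejected before the tree was complete: 1.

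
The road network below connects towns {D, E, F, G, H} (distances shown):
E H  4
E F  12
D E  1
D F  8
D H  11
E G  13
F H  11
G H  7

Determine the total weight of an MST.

20

Prim's algorithm from H:
Step 1: frontier [E H 4, G H 7, D H 11, F H 11] → take E H (4); add E.
Step 2: frontier [D E 1, E F 12, E G 13, G H 7, D H 11, F H 11] → take D E (1); add D.
Step 3: frontier [D F 8, E F 12, E G 13, G H 7, F H 11] → take G H (7); add G.
Step 4: frontier [D F 8, E F 12, F H 11] → take D F (8); add F.
MST edges: E H, D E, G H, D F; total weight 4+1+7+8 = 20.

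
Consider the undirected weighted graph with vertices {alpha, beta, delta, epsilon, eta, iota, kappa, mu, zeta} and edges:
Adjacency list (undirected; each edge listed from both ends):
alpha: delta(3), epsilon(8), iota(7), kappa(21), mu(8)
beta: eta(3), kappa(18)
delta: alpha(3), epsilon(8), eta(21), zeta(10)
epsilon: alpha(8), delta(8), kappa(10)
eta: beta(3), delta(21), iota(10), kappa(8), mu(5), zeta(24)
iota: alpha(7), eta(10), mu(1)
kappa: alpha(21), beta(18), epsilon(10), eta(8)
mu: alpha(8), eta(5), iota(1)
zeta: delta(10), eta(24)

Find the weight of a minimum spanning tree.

45

Kruskal: consider edges lightest-first.
iota–mu (1): add — endpoints in different components.
alpha–delta (3): add — endpoints in different components.
beta–eta (3): add — endpoints in different components.
eta–mu (5): add — endpoints in different components.
alpha–iota (7): add — endpoints in different components.
alpha–epsilon (8): add — endpoints in different components.
alpha–mu (8): skip — mu and alpha already connected.
delta–epsilon (8): skip — epsilon and delta already connected.
eta–kappa (8): add — endpoints in different components.
delta–zeta (10): add — endpoints in different components.
MST edges: iota–mu, alpha–delta, beta–eta, eta–mu, alpha–iota, alpha–epsilon, eta–kappa, delta–zeta; total weight 1+3+3+5+7+8+8+10 = 45.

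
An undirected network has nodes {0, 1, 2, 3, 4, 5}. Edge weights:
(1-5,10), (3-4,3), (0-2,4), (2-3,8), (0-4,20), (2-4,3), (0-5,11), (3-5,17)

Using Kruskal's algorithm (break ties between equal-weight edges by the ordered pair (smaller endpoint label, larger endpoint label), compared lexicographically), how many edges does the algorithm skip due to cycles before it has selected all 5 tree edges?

1

Kruskal's algorithm — process edges by increasing weight (ties by edge label):
2-4 (3): add. Components now {0} {1} {2,4} {3} {5}
3-4 (3): add. Components now {0} {1} {2,3,4} {5}
0-2 (4): add. Components now {0,2,3,4} {1} {5}
2-3 (8): skip — 2 and 3 already connected.
1-5 (10): add. Components now {0,2,3,4} {1,5}
0-5 (11): add. Components now {0,1,2,3,4,5}
Edges rejected before the tree was complete: 1.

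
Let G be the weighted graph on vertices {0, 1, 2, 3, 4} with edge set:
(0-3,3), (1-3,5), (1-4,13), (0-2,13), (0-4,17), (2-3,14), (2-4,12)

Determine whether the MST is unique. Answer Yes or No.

No

Kruskal: consider edges lightest-first.
0-3 (3): add. Components now {0,3} {1} {2} {4}
1-3 (5): add. Components now {0,1,3} {2} {4}
2-4 (12): add. Components now {0,1,3} {2,4}
0-2 (13): add. Components now {0,1,2,3,4}
Non-tree edge 1-4 has weight 13, equal to the heaviest edge on its tree cycle — swapping gives another MST of the same weight. Not unique.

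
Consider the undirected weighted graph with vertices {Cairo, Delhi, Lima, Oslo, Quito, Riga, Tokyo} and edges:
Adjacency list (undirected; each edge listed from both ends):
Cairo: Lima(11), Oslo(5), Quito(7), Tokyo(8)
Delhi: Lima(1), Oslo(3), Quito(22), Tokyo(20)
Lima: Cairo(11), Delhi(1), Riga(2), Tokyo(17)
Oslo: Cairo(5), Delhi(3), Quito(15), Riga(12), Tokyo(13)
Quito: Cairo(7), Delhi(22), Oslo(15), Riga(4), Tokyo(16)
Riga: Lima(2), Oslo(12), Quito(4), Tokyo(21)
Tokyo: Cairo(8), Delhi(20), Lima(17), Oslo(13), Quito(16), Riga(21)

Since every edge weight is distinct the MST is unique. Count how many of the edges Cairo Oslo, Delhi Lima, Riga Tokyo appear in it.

Sort edges by weight, then run Kruskal:
Delhi Lima (1): add. Components now {Delhi,Lima} {Riga} {Oslo} {Quito} {Cairo} {Tokyo}
Lima Riga (2): add. Components now {Delhi,Lima,Riga} {Oslo} {Quito} {Cairo} {Tokyo}
Delhi Oslo (3): add. Components now {Delhi,Lima,Oslo,Riga} {Quito} {Cairo} {Tokyo}
Quito Riga (4): add. Components now {Delhi,Lima,Oslo,Quito,Riga} {Cairo} {Tokyo}
Cairo Oslo (5): add. Components now {Cairo,Delhi,Lima,Oslo,Quito,Riga} {Tokyo}
Cairo Quito (7): skip — Quito and Cairo already connected.
Cairo Tokyo (8): add. Components now {Cairo,Delhi,Lima,Oslo,Quito,Riga,Tokyo}
MST edge set: {Delhi Lima, Lima Riga, Delhi Oslo, Quito Riga, Cairo Oslo, Cairo Tokyo}.
Of the listed edges, {Cairo Oslo, Delhi Lima} are in the MST → 2.

2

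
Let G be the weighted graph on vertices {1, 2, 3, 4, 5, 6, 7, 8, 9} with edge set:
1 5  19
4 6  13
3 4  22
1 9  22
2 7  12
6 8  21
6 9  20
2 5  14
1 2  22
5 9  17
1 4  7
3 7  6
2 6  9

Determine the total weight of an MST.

Prim's algorithm from 3:
Step 1: cheapest edge leaving the tree is 3 7 (6); add 7.
Step 2: cheapest edge leaving the tree is 2 7 (12); add 2.
Step 3: cheapest edge leaving the tree is 2 6 (9); add 6.
Step 4: cheapest edge leaving the tree is 4 6 (13); add 4.
Step 5: cheapest edge leaving the tree is 1 4 (7); add 1.
Step 6: cheapest edge leaving the tree is 2 5 (14); add 5.
Step 7: cheapest edge leaving the tree is 5 9 (17); add 9.
Step 8: cheapest edge leaving the tree is 6 8 (21); add 8.
MST edges: 3 7, 2 7, 2 6, 4 6, 1 4, 2 5, 5 9, 6 8; total weight 6+12+9+13+7+14+17+21 = 99.

99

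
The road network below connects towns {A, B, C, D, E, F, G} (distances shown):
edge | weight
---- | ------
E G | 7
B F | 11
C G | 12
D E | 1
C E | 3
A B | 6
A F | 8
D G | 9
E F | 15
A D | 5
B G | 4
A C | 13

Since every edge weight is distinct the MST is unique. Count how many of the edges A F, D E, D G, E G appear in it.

2

Sort edges by weight, then run Kruskal:
D E (1): add — endpoints in different components.
C E (3): add — endpoints in different components.
B G (4): add — endpoints in different components.
A D (5): add — endpoints in different components.
A B (6): add — endpoints in different components.
E G (7): skip — E and G already connected.
A F (8): add — endpoints in different components.
MST edge set: {D E, C E, B G, A D, A B, A F}.
Of the listed edges, {A F, D E} are in the MST → 2.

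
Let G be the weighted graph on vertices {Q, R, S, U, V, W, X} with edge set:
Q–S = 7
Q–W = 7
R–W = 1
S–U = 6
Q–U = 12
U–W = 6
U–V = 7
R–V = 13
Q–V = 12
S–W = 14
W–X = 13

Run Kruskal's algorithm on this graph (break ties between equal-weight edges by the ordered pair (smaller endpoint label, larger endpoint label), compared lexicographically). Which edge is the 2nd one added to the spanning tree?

Kruskal's algorithm — process edges by increasing weight (ties by edge label):
R–W (1): add — endpoints in different components.
S–U (6): add — endpoints in different components.
U–W (6): add — endpoints in different components.
Q–S (7): add — endpoints in different components.
Q–W (7): skip — Q and W already connected.
U–V (7): add — endpoints in different components.
Q–U (12): skip — Q and U already connected.
Q–V (12): skip — Q and V already connected.
R–V (13): skip — R and V already connected.
W–X (13): add — endpoints in different components.
The 2nd edge added is S–U.

S-U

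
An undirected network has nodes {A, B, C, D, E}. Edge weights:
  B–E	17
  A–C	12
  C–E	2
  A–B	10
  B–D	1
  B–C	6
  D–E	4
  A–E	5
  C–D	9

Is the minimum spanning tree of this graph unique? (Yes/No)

Yes

Sort edges by weight, then run Kruskal:
B–D (1): add. Components now {A} {B,D} {C} {E}
C–E (2): add. Components now {A} {B,D} {C,E}
D–E (4): add. Components now {A} {B,C,D,E}
A–E (5): add. Components now {A,B,C,D,E}
Every non-tree edge has weight strictly greater than the heaviest edge on the tree path between its endpoints, so the MST is unique.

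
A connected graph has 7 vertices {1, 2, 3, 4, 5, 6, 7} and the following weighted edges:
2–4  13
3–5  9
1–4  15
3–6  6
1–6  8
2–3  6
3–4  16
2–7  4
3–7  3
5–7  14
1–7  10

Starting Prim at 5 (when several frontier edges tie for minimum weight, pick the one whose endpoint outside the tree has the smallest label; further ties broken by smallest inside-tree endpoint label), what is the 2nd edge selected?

Prim, starting at 5.
Step 1: cheapest edge leaving the tree is 3–5 (9); add 3.
Step 2: cheapest edge leaving the tree is 3–7 (3); add 7.
Step 3: cheapest edge leaving the tree is 2–7 (4); add 2.
Step 4: cheapest edge leaving the tree is 3–6 (6); add 6.
Step 5: cheapest edge leaving the tree is 1–6 (8); add 1.
Step 6: cheapest edge leaving the tree is 2–4 (13); add 4.
The 2nd edge added is 3–7.

3-7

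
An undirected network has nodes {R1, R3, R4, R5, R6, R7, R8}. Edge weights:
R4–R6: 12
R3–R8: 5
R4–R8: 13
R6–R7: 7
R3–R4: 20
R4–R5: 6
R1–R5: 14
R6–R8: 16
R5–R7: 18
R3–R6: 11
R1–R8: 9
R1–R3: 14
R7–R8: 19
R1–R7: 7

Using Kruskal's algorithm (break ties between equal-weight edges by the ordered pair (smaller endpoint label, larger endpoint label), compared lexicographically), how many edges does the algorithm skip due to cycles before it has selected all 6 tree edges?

Kruskal: consider edges lightest-first.
R3–R8 (5): add — endpoints in different components.
R4–R5 (6): add — endpoints in different components.
R1–R7 (7): add — endpoints in different components.
R6–R7 (7): add — endpoints in different components.
R1–R8 (9): add — endpoints in different components.
R3–R6 (11): skip — R3 and R6 already connected.
R4–R6 (12): add — endpoints in different components.
Edges rejected before the tree was complete: 1.

1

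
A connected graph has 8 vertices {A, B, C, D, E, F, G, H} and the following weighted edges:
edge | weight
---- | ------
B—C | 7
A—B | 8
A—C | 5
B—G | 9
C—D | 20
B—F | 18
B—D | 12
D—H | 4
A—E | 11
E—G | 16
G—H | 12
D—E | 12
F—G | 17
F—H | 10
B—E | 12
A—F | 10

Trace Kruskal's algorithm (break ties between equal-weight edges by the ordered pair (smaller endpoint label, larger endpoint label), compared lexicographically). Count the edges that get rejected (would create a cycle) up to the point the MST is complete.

1

Sort edges by weight, then run Kruskal:
D—H (4): add — endpoints in different components.
A—C (5): add — endpoints in different components.
B—C (7): add — endpoints in different components.
A—B (8): skip — A and B already connected.
B—G (9): add — endpoints in different components.
A—F (10): add — endpoints in different components.
F—H (10): add — endpoints in different components.
A—E (11): add — endpoints in different components.
Edges rejected before the tree was complete: 1.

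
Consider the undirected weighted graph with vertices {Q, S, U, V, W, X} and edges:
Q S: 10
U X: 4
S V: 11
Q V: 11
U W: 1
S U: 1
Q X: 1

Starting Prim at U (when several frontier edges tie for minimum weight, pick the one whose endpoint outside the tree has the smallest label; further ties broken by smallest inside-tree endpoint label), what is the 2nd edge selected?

Prim, starting at U.
Step 1: frontier [S U 1, U W 1, U X 4] → take S U (1); add S.
Step 2: frontier [Q S 10, S V 11, U W 1, U X 4] → take U W (1); add W.
Step 3: frontier [Q S 10, S V 11, U X 4] → take U X (4); add X.
Step 4: frontier [Q S 10, S V 11, Q X 1] → take Q X (1); add Q.
Step 5: frontier [Q V 11, S V 11] → take Q V (11); add V.
The 2nd edge added is U W.

U-W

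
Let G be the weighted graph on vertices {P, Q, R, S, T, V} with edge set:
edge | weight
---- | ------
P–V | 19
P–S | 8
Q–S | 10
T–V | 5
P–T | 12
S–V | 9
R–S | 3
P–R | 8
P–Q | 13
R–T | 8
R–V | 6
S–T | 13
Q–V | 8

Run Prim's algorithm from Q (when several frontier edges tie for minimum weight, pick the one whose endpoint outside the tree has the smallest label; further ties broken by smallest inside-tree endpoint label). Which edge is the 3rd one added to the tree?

R-V

Prim, starting at Q.
Step 1: cheapest edge leaving the tree is Q–V (8); add V.
Step 2: cheapest edge leaving the tree is T–V (5); add T.
Step 3: cheapest edge leaving the tree is R–V (6); add R.
Step 4: cheapest edge leaving the tree is R–S (3); add S.
Step 5: cheapest edge leaving the tree is P–R (8); add P.
The 3rd edge added is R–V.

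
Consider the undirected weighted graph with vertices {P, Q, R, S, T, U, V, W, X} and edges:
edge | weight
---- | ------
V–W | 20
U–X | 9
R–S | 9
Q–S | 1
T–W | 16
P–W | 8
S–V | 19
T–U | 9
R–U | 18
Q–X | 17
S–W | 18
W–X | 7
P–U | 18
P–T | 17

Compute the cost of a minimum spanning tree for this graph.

Prim, starting at T.
Step 1: frontier [T–U 9, T–W 16, P–T 17] → take T–U (9); add U.
Step 2: frontier [T–W 16, P–T 17, U–X 9, P–U 18, R–U 18] → take U–X (9); add X.
Step 3: frontier [T–W 16, P–T 17, P–U 18, R–U 18, W–X 7, Q–X 17] → take W–X (7); add W.
Step 4: frontier [P–T 17, P–U 18, R–U 18, P–W 8, S–W 18, V–W 20, Q–X 17] → take P–W (8); add P.
Step 5: frontier [R–U 18, S–W 18, V–W 20, Q–X 17] → take Q–X (17); add Q.
Step 6: frontier [Q–S 1, R–U 18, S–W 18, V–W 20] → take Q–S (1); add S.
Step 7: frontier [R–S 9, S–V 19, R–U 18, V–W 20] → take R–S (9); add R.
Step 8: frontier [S–V 19, V–W 20] → take S–V (19); add V.
MST edges: T–U, U–X, W–X, P–W, Q–X, Q–S, R–S, S–V; total weight 9+9+7+8+17+1+9+19 = 79.

79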